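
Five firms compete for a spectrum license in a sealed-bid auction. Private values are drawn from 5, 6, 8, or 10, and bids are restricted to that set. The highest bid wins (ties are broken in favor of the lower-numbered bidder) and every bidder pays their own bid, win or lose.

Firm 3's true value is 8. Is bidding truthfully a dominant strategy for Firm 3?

No

Consider the case where Firm 1 bids 5, Firm 2 bids 5, Firm 4 bids 5 and Firm 5 bids 5.
Truthful bid 8: wins, pays 8, utility 8 - 8 = 0.
Bid 6 instead: wins, pays 6, utility 8 - 6 = 2.
Since 2 > 0, bidding 6 is strictly better here, so truthful bidding is not dominant.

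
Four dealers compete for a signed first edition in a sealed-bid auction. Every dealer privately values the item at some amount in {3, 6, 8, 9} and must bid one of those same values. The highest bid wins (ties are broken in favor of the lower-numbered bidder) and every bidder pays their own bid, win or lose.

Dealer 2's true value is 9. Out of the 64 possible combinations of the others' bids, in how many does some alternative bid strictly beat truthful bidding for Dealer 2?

Others bid (3, 3, 3): truth gives 0; bid 6 gives 3 > 0. Violating.
Others bid (3, 3, 6): truth gives 0; bid 6 gives 3 > 0. Violating.
Others bid (3, 3, 8): truth gives 0; bid 8 gives 1 > 0. Violating.
Others bid (3, 6, 3): truth gives 0; bid 6 gives 3 > 0. Violating.
Others bid (3, 3, 9): truth gives 0; no alternative beats it.
Others bid (3, 6, 9): truth gives 0; no alternative beats it.
(Checking all 64 profiles: 34 have a profitable deviation, 30 do not.)

34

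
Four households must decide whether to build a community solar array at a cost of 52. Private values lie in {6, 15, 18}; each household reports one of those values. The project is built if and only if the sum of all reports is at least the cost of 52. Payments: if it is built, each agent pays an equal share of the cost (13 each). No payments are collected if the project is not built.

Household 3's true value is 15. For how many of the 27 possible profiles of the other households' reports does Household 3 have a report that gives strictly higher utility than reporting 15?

Others report (6, 15, 15): truth gives 0; report 18 gives 2 > 0. Violating.
Others report (15, 6, 15): truth gives 0; report 18 gives 2 > 0. Violating.
Others report (15, 15, 6): truth gives 0; report 18 gives 2 > 0. Violating.
Others report (6, 6, 6): truth gives 0; no alternative beats it.
Others report (6, 6, 15): truth gives 0; no alternative beats it.
(Checking all 27 profiles: 3 have a profitable deviation, 24 do not.)

3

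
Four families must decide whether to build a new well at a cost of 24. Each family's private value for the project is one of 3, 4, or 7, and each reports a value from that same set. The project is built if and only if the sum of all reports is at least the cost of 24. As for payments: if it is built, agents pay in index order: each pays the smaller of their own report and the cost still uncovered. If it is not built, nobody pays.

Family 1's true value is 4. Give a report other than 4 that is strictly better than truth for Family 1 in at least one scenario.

3

Suppose Family 2 reports 7, Family 3 reports 7 and Family 4 reports 7.
Report 4: project built, pays 4, utility 4 - 4 = 0.
Report 3: project built, pays 3, utility 4 - 3 = 1.
So reporting 3 beats truth here (1 > 0).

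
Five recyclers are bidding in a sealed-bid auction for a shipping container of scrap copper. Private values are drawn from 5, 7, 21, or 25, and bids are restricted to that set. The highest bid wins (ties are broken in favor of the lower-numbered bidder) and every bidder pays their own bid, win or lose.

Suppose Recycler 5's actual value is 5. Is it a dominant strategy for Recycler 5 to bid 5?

No

Consider the case where Recycler 1 bids 5, Recycler 2 bids 5, Recycler 3 bids 5 and Recycler 4 bids 5.
Truthful bid 5: loses but pays 5, utility -5.
Bid 7 instead: wins, pays 7, utility 5 - 7 = -2.
Since -2 > -5, bidding 7 is strictly better here, so truthful bidding is not dominant.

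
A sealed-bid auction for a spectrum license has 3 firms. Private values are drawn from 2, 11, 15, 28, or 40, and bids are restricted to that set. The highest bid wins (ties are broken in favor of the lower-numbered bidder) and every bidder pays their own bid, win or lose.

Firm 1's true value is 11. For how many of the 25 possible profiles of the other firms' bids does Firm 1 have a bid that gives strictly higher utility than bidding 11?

22

Others bid (2, 2): truth gives 0; bid 2 gives 9 > 0. Violating.
Others bid (2, 15): truth gives -11; bid 2 gives -2 > -11. Violating.
Others bid (2, 28): truth gives -11; bid 2 gives -2 > -11. Violating.
Others bid (2, 40): truth gives -11; bid 2 gives -2 > -11. Violating.
Others bid (2, 11): truth gives 0; no alternative beats it.
Others bid (11, 2): truth gives 0; no alternative beats it.
(Checking all 25 profiles: 22 have a profitable deviation, 3 do not.)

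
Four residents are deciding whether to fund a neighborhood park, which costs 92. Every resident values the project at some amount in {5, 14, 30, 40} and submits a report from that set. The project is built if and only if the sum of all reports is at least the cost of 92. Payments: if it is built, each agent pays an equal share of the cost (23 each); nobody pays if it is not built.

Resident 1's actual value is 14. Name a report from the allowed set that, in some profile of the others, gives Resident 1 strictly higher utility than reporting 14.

Suppose Resident 2 reports 5, Resident 3 reports 40 and Resident 4 reports 40.
Report 14: project built, pays 23, utility 14 - 23 = -9.
Report 5: project not built, utility 0.
So reporting 5 beats truth here (0 > -9).

5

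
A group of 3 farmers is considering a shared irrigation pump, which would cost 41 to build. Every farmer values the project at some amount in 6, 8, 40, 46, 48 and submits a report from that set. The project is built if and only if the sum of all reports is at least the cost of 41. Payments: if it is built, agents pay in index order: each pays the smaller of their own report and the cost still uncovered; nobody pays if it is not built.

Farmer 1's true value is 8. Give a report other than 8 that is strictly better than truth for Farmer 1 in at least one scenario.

Suppose Farmer 2 reports 6 and Farmer 3 reports 40.
Report 8: project built, pays 8, utility 8 - 8 = 0.
Report 6: project built, pays 6, utility 8 - 6 = 2.
So reporting 6 beats truth here (2 > 0).

6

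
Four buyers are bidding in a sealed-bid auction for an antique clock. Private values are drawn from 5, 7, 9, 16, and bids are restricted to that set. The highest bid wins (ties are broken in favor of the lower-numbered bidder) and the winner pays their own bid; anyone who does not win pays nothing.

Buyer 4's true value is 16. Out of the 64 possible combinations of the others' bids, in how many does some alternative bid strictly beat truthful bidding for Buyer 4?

8

Others bid (5, 5, 5): truth gives 0; bid 7 gives 9 > 0. Violating.
Others bid (5, 5, 7): truth gives 0; bid 9 gives 7 > 0. Violating.
Others bid (5, 7, 5): truth gives 0; bid 9 gives 7 > 0. Violating.
Others bid (5, 7, 7): truth gives 0; bid 9 gives 7 > 0. Violating.
Others bid (5, 5, 9): truth gives 0; no alternative beats it.
Others bid (5, 5, 16): truth gives 0; no alternative beats it.
(Checking all 64 profiles: 8 have a profitable deviation, 56 do not.)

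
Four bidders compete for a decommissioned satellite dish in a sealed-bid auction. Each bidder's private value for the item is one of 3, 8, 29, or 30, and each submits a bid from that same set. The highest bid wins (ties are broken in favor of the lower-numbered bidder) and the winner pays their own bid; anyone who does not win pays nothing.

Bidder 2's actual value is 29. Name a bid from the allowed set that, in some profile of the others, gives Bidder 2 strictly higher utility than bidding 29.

Suppose Bidder 1 bids 3, Bidder 3 bids 3 and Bidder 4 bids 3.
Bid 29: wins, pays 29, utility 29 - 29 = 0.
Bid 8: wins, pays 8, utility 29 - 8 = 21.
So bidding 8 beats truth here (21 > 0).

8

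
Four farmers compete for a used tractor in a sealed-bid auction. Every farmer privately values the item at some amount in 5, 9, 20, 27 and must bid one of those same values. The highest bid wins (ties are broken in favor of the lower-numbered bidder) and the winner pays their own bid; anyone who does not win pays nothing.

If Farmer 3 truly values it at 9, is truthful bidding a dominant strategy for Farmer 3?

Yes

Check each profile of the others' bids and compare truth against every alternative bid.
Others bid (5, 5, 5): truth gives 0, best alternative gives 0.
Others bid (5, 5, 9): truth gives 0, best alternative gives 0.
Others bid (5, 5, 20): truth gives 0, best alternative gives 0.
Others bid (5, 5, 27): truth gives 0, best alternative gives 0.
Others bid (5, 9, 5): truth gives 0, best alternative gives 0.
Others bid (5, 9, 9): truth gives 0, best alternative gives 0.
(Remaining 58 profiles checked similarly; truth is weakly best in each.)
In every case the truthful bid is at least as good as any alternative, so it is a dominant strategy.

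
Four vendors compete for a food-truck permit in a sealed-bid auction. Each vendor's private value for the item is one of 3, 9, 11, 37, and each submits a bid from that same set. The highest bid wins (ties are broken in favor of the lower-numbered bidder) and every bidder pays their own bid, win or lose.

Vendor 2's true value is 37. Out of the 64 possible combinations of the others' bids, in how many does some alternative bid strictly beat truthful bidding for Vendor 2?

Others bid (3, 3, 3): truth gives 0; bid 9 gives 28 > 0. Violating.
Others bid (3, 3, 9): truth gives 0; bid 9 gives 28 > 0. Violating.
Others bid (3, 3, 11): truth gives 0; bid 11 gives 26 > 0. Violating.
Others bid (3, 9, 3): truth gives 0; bid 9 gives 28 > 0. Violating.
Others bid (3, 3, 37): truth gives 0; no alternative beats it.
Others bid (3, 9, 37): truth gives 0; no alternative beats it.
(Checking all 64 profiles: 34 have a profitable deviation, 30 do not.)

34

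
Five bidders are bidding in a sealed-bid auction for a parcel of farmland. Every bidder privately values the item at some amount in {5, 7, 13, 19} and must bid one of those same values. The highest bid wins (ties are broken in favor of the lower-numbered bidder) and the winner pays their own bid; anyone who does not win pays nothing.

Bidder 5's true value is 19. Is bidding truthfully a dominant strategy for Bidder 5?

Consider the case where Bidder 1 bids 5, Bidder 2 bids 5, Bidder 3 bids 5 and Bidder 4 bids 5.
Truthful bid 19: wins, pays 19, utility 19 - 19 = 0.
Bid 7 instead: wins, pays 7, utility 19 - 7 = 12.
Since 12 > 0, bidding 7 is strictly better here, so truthful bidding is not dominant.

No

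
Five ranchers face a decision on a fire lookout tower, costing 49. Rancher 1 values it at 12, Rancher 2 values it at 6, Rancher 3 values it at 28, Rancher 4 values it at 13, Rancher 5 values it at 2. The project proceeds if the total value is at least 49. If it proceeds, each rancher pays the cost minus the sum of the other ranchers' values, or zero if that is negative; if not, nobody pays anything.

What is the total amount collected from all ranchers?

Total value 61 ≥ cost 49, so it is built.
Rancher 1: others sum to 49; max(0, 49 - 49) = 0.
Rancher 2: others sum to 55; max(0, 49 - 55) = 0.
Rancher 3: others sum to 33; max(0, 49 - 33) = 16.
Rancher 4: others sum to 48; max(0, 49 - 48) = 1.
Rancher 5: others sum to 59; max(0, 49 - 59) = 0.
Total collected = 0 + 0 + 16 + 1 + 0 = 17.

17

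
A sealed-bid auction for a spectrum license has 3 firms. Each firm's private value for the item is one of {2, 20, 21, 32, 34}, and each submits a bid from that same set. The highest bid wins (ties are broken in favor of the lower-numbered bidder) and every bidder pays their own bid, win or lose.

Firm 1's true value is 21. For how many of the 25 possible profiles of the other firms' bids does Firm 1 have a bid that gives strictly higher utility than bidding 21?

20

Others bid (2, 2): truth gives 0; bid 2 gives 19 > 0. Violating.
Others bid (2, 20): truth gives 0; bid 20 gives 1 > 0. Violating.
Others bid (2, 32): truth gives -21; bid 2 gives -2 > -21. Violating.
Others bid (2, 34): truth gives -21; bid 2 gives -2 > -21. Violating.
Others bid (2, 21): truth gives 0; no alternative beats it.
Others bid (20, 21): truth gives 0; no alternative beats it.
(Checking all 25 profiles: 20 have a profitable deviation, 5 do not.)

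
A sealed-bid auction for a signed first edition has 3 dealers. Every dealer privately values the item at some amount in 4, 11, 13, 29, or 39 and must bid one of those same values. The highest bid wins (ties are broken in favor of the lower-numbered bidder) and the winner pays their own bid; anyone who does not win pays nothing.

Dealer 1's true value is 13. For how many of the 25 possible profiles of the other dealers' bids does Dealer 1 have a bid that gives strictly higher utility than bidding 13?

4

Others bid (4, 4): truth gives 0; bid 4 gives 9 > 0. Violating.
Others bid (4, 11): truth gives 0; bid 11 gives 2 > 0. Violating.
Others bid (11, 4): truth gives 0; bid 11 gives 2 > 0. Violating.
Others bid (11, 11): truth gives 0; bid 11 gives 2 > 0. Violating.
Others bid (4, 13): truth gives 0; no alternative beats it.
Others bid (4, 29): truth gives 0; no alternative beats it.
(Checking all 25 profiles: 4 have a profitable deviation, 21 do not.)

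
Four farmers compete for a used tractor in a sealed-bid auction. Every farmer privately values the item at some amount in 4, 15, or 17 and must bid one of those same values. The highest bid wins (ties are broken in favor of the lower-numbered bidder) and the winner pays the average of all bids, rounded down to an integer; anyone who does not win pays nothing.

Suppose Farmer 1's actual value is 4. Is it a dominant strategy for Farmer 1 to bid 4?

Yes

Check each profile of the others' bids and compare truth against every alternative bid.
Others bid (15, 15, 15): truth gives 0, best alternative gives -11.
Others bid (4, 15, 15): truth gives 0, best alternative gives -8.
Others bid (15, 4, 15): truth gives 0, best alternative gives -8.
Others bid (15, 15, 4): truth gives 0, best alternative gives -8.
Others bid (4, 4, 15): truth gives 0, best alternative gives -5.
Others bid (4, 15, 4): truth gives 0, best alternative gives -5.
(Remaining 21 profiles checked similarly; truth is weakly best in each.)
In every case the truthful bid is at least as good as any alternative, so it is a dominant strategy.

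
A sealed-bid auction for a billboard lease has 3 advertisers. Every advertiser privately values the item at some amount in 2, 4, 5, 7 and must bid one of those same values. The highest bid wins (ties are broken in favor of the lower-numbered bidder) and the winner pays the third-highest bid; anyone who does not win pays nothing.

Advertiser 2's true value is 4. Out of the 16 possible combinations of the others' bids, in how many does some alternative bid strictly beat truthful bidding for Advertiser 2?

Others bid (2, 5): truth gives 0; bid 5 gives 2 > 0. Violating.
Others bid (2, 7): truth gives 0; bid 7 gives 2 > 0. Violating.
Others bid (4, 2): truth gives 0; bid 5 gives 2 > 0. Violating.
Others bid (5, 2): truth gives 0; bid 7 gives 2 > 0. Violating.
Others bid (2, 2): truth gives 2; no alternative beats it.
Others bid (2, 4): truth gives 2; no alternative beats it.
(Checking all 16 profiles: 4 have a profitable deviation, 12 do not.)

4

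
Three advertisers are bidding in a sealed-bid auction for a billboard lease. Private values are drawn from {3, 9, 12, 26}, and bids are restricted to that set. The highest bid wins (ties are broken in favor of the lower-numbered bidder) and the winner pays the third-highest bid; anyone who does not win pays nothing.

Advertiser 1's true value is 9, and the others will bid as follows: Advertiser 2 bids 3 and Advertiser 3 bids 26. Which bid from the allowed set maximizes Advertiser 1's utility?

Bid 3: loses, pays 0, utility 0.
Bid 9: loses, pays 0, utility 0.
Bid 12: loses, pays 0, utility 0.
Bid 26: wins, pays 3, utility 9 - 3 = 6.
The best choice is 26 with utility 6.

26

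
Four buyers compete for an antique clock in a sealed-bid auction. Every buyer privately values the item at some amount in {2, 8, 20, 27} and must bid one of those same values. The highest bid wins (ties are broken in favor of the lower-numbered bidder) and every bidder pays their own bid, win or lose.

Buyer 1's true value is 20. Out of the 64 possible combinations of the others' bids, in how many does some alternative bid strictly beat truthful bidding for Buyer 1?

45

Others bid (2, 2, 2): truth gives 0; bid 2 gives 18 > 0. Violating.
Others bid (2, 2, 8): truth gives 0; bid 8 gives 12 > 0. Violating.
Others bid (2, 2, 27): truth gives -20; bid 2 gives -2 > -20. Violating.
Others bid (2, 8, 2): truth gives 0; bid 8 gives 12 > 0. Violating.
Others bid (2, 2, 20): truth gives 0; no alternative beats it.
Others bid (2, 8, 20): truth gives 0; no alternative beats it.
(Checking all 64 profiles: 45 have a profitable deviation, 19 do not.)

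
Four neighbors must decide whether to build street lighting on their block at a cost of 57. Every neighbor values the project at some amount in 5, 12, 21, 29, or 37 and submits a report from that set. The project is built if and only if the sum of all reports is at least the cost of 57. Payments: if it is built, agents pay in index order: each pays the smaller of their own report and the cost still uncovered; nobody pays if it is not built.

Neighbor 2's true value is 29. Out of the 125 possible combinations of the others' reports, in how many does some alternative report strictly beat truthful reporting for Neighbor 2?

Others report (5, 5, 29): truth gives 0; report 21 gives 8 > 0. Violating.
Others report (5, 5, 37): truth gives 0; report 12 gives 17 > 0. Violating.
Others report (5, 12, 21): truth gives 0; report 21 gives 8 > 0. Violating.
Others report (5, 12, 29): truth gives 0; report 12 gives 17 > 0. Violating.
Others report (5, 5, 5): truth gives 0; no alternative beats it.
Others report (5, 5, 12): truth gives 0; no alternative beats it.
(Checking all 125 profiles: 115 have a profitable deviation, 10 do not.)

115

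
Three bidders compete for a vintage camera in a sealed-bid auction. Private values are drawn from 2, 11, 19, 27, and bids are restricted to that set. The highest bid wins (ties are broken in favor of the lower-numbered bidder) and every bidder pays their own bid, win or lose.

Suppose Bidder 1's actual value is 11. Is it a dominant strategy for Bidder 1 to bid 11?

Consider the case where Bidder 2 bids 2 and Bidder 3 bids 2.
Truthful bid 11: wins, pays 11, utility 11 - 11 = 0.
Bid 2 instead: wins, pays 2, utility 11 - 2 = 9.
Since 9 > 0, bidding 2 is strictly better here, so truthful bidding is not dominant.

No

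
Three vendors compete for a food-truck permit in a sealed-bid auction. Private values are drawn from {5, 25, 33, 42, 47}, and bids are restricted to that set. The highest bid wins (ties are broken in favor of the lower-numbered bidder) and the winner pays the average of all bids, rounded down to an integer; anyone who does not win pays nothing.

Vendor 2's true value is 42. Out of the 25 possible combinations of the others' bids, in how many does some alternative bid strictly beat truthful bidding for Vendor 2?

11

Others bid (5, 5): truth gives 25; bid 25 gives 31 > 25. Violating.
Others bid (5, 25): truth gives 18; bid 25 gives 24 > 18. Violating.
Others bid (5, 33): truth gives 16; bid 33 gives 19 > 16. Violating.
Others bid (5, 47): truth gives 0; bid 47 gives 9 > 0. Violating.
Others bid (5, 42): truth gives 13; no alternative beats it.
Others bid (25, 42): truth gives 6; no alternative beats it.
(Checking all 25 profiles: 11 have a profitable deviation, 14 do not.)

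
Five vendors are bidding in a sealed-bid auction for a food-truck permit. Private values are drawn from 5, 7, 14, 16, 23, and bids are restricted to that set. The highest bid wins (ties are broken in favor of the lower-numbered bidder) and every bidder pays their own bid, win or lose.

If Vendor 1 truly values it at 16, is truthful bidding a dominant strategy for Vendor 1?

Consider the case where Vendor 2 bids 5, Vendor 3 bids 5, Vendor 4 bids 5 and Vendor 5 bids 5.
Truthful bid 16: wins, pays 16, utility 16 - 16 = 0.
Bid 5 instead: wins, pays 5, utility 16 - 5 = 11.
Since 11 > 0, bidding 5 is strictly better here, so truthful bidding is not dominant.

No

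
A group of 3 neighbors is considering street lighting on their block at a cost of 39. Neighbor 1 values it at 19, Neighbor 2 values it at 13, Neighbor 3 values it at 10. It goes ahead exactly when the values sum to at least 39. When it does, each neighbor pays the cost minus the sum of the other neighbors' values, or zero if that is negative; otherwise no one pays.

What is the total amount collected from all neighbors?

33

Total value 42 ≥ cost 39, so it is built.
Neighbor 1: others sum to 23; max(0, 39 - 23) = 16.
Neighbor 2: others sum to 29; max(0, 39 - 29) = 10.
Neighbor 3: others sum to 32; max(0, 39 - 32) = 7.
Total collected = 16 + 10 + 7 = 33.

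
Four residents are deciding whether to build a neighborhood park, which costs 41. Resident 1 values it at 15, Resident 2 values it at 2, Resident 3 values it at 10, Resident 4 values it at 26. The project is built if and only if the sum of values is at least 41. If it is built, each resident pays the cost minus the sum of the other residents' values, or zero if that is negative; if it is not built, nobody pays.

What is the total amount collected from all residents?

Total value 53 ≥ cost 41, so it is built.
Resident 1: others sum to 38; max(0, 41 - 38) = 3.
Resident 2: others sum to 51; max(0, 41 - 51) = 0.
Resident 3: others sum to 43; max(0, 41 - 43) = 0.
Resident 4: others sum to 27; max(0, 41 - 27) = 14.
Total collected = 3 + 0 + 0 + 14 = 17.

17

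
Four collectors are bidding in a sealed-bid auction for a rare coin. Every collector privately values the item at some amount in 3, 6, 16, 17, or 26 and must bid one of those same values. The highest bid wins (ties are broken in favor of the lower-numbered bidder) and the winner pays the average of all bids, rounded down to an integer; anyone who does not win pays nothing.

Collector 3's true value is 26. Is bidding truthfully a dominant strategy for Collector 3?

Consider the case where Collector 1 bids 3, Collector 2 bids 3 and Collector 4 bids 3.
Truthful bid 26: wins, pays 8, utility 26 - 8 = 18.
Bid 6 instead: wins, pays 3, utility 26 - 3 = 23.
Since 23 > 18, bidding 6 is strictly better here, so truthful bidding is not dominant.

No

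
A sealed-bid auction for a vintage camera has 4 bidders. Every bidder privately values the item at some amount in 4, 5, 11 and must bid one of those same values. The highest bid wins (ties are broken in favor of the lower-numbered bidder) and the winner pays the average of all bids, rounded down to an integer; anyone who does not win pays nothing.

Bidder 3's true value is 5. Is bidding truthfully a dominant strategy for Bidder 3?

Check each profile of the others' bids and compare truth against every alternative bid.
Others bid (4, 4, 4): truth gives 1, best alternative gives 0.
Others bid (4, 4, 5): truth gives 1, best alternative gives 0.
Others bid (4, 4, 11): truth gives 0, best alternative gives 0.
Others bid (4, 5, 4): truth gives 0, best alternative gives 0.
Others bid (4, 5, 5): truth gives 0, best alternative gives 0.
Others bid (4, 5, 11): truth gives 0, best alternative gives 0.
(Remaining 21 profiles checked similarly; truth is weakly best in each.)
In every case the truthful bid is at least as good as any alternative, so it is a dominant strategy.

Yes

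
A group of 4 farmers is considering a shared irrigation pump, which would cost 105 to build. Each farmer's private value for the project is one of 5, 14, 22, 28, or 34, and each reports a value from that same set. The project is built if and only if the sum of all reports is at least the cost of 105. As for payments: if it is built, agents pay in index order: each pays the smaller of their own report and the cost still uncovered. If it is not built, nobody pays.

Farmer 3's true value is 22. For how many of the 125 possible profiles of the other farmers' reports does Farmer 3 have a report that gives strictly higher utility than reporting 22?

4

Others report (28, 34, 34): truth gives 0; report 14 gives 8 > 0. Violating.
Others report (34, 28, 34): truth gives 0; report 14 gives 8 > 0. Violating.
Others report (34, 34, 28): truth gives 0; report 14 gives 8 > 0. Violating.
Others report (34, 34, 34): truth gives 0; report 5 gives 17 > 0. Violating.
Others report (5, 5, 5): truth gives 0; no alternative beats it.
Others report (5, 5, 14): truth gives 0; no alternative beats it.
(Checking all 125 profiles: 4 have a profitable deviation, 121 do not.)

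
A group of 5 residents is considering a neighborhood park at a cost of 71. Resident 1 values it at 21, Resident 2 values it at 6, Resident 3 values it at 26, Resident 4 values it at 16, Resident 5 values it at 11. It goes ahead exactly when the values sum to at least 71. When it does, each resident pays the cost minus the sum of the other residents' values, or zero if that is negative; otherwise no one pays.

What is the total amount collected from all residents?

Total value 80 ≥ cost 71, so it is built.
Resident 1: others sum to 59; max(0, 71 - 59) = 12.
Resident 2: others sum to 74; max(0, 71 - 74) = 0.
Resident 3: others sum to 54; max(0, 71 - 54) = 17.
Resident 4: others sum to 64; max(0, 71 - 64) = 7.
Resident 5: others sum to 69; max(0, 71 - 69) = 2.
Total collected = 12 + 0 + 17 + 7 + 2 = 38.

38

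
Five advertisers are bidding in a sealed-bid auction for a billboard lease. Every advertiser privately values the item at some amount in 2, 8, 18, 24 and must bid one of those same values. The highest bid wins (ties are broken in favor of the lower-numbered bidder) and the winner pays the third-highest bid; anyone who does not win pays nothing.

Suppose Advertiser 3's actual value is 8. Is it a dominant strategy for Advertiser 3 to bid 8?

Consider the case where Advertiser 1 bids 2, Advertiser 2 bids 2, Advertiser 4 bids 2 and Advertiser 5 bids 18.
Truthful bid 8: loses, pays 0, utility 0.
Bid 18 instead: wins, pays 2, utility 8 - 2 = 6.
Since 6 > 0, bidding 18 is strictly better here, so truthful bidding is not dominant.

No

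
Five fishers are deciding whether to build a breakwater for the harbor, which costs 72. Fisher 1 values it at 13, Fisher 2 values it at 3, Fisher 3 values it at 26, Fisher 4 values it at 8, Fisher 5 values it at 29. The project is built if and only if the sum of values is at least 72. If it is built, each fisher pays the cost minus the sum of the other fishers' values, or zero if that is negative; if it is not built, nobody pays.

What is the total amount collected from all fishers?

Total value 79 ≥ cost 72, so it is built.
Fisher 1: others sum to 66; max(0, 72 - 66) = 6.
Fisher 2: others sum to 76; max(0, 72 - 76) = 0.
Fisher 3: others sum to 53; max(0, 72 - 53) = 19.
Fisher 4: others sum to 71; max(0, 72 - 71) = 1.
Fisher 5: others sum to 50; max(0, 72 - 50) = 22.
Total collected = 6 + 0 + 19 + 1 + 22 = 48.

48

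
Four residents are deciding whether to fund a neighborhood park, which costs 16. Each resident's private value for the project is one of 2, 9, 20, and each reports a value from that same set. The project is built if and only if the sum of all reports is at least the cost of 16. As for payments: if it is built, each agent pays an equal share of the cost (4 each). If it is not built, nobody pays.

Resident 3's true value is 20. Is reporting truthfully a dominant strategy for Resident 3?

Check each profile of the others' reports and compare truth against every alternative report.
Others report (2, 2, 2): truth gives 16, best alternative gives 0.
Others report (2, 2, 9): truth gives 16, best alternative gives 16.
Others report (2, 2, 20): truth gives 16, best alternative gives 16.
Others report (2, 9, 2): truth gives 16, best alternative gives 16.
Others report (2, 9, 9): truth gives 16, best alternative gives 16.
Others report (2, 9, 20): truth gives 16, best alternative gives 16.
(Remaining 21 profiles checked similarly; truth is weakly best in each.)
In every case the truthful report is at least as good as any alternative, so it is a dominant strategy.

Yes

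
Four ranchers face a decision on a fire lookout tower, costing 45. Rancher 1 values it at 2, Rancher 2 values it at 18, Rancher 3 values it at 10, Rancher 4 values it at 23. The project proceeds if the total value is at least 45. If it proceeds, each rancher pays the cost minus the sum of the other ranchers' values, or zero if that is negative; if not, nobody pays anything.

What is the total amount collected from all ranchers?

Total value 53 ≥ cost 45, so it is built.
Rancher 1: others sum to 51; max(0, 45 - 51) = 0.
Rancher 2: others sum to 35; max(0, 45 - 35) = 10.
Rancher 3: others sum to 43; max(0, 45 - 43) = 2.
Rancher 4: others sum to 30; max(0, 45 - 30) = 15.
Total collected = 0 + 10 + 2 + 15 = 27.

27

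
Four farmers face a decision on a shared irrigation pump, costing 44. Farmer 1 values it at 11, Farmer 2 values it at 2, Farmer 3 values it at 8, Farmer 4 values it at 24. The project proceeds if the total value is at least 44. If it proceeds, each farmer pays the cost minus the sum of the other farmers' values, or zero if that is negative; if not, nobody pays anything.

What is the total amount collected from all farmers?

Total value 45 ≥ cost 44, so it is built.
Farmer 1: others sum to 34; max(0, 44 - 34) = 10.
Farmer 2: others sum to 43; max(0, 44 - 43) = 1.
Farmer 3: others sum to 37; max(0, 44 - 37) = 7.
Farmer 4: others sum to 21; max(0, 44 - 21) = 23.
Total collected = 10 + 1 + 7 + 23 = 41.

41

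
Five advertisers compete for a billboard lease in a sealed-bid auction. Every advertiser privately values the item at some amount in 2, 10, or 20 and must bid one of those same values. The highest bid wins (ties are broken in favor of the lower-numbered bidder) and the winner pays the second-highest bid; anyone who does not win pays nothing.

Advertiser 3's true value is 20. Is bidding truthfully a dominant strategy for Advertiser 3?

Yes

Check each profile of the others' bids and compare truth against every alternative bid.
Others bid (2, 10, 2, 2): truth gives 10, best alternative gives 0.
Others bid (2, 10, 2, 10): truth gives 10, best alternative gives 0.
Others bid (2, 10, 10, 2): truth gives 10, best alternative gives 0.
Others bid (2, 10, 10, 10): truth gives 10, best alternative gives 0.
Others bid (10, 2, 2, 2): truth gives 10, best alternative gives 0.
Others bid (10, 2, 2, 10): truth gives 10, best alternative gives 0.
(Remaining 75 profiles checked similarly; truth is weakly best in each.)
In every case the truthful bid is at least as good as any alternative, so it is a dominant strategy.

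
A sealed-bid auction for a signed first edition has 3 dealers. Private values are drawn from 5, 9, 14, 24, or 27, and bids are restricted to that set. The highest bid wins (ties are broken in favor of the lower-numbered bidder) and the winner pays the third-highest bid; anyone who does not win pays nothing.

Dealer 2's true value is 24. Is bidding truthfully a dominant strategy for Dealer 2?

No

Consider the case where Dealer 1 bids 5 and Dealer 3 bids 27.
Truthful bid 24: loses, pays 0, utility 0.
Bid 27 instead: wins, pays 5, utility 24 - 5 = 19.
Since 19 > 0, bidding 27 is strictly better here, so truthful bidding is not dominant.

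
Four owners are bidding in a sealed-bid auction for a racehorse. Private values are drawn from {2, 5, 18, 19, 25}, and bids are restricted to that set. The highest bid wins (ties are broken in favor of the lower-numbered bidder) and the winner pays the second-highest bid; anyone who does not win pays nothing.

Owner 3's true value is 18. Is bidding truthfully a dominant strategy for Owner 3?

Check each profile of the others' bids and compare truth against every alternative bid.
Others bid (2, 2, 2): truth gives 16, best alternative gives 16.
Others bid (2, 2, 5): truth gives 13, best alternative gives 13.
Others bid (2, 5, 2): truth gives 13, best alternative gives 13.
Others bid (2, 5, 5): truth gives 13, best alternative gives 13.
Others bid (5, 2, 2): truth gives 13, best alternative gives 13.
Others bid (5, 2, 5): truth gives 13, best alternative gives 13.
(Remaining 119 profiles checked similarly; truth is weakly best in each.)
In every case the truthful bid is at least as good as any alternative, so it is a dominant strategy.

Yes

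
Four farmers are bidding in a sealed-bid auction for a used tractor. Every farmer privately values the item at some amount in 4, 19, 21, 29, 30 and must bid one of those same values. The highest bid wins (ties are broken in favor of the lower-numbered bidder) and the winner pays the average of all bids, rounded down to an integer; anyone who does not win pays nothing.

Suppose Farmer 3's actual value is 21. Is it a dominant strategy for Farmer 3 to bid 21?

Consider the case where Farmer 1 bids 4, Farmer 2 bids 4 and Farmer 4 bids 4.
Truthful bid 21: wins, pays 8, utility 21 - 8 = 13.
Bid 19 instead: wins, pays 7, utility 21 - 7 = 14.
Since 14 > 13, bidding 19 is strictly better here, so truthful bidding is not dominant.

No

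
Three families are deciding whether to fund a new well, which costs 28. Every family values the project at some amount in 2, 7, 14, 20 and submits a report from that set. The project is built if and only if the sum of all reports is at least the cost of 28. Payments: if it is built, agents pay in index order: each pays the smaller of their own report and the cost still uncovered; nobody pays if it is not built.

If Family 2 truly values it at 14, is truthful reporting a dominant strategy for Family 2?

No

Consider the case where Family 1 reports 2 and Family 3 reports 20.
Truthful report 14: project built, pays 14, utility 14 - 14 = 0.
Report 7 instead: project built, pays 7, utility 14 - 7 = 7.
Since 7 > 0, reporting 7 is strictly better here, so truthful reporting is not dominant.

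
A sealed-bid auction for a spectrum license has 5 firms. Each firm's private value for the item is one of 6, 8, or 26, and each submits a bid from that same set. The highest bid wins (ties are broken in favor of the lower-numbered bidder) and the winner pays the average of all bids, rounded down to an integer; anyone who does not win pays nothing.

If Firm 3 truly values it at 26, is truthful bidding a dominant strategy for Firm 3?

Consider the case where Firm 1 bids 6, Firm 2 bids 6, Firm 4 bids 6 and Firm 5 bids 6.
Truthful bid 26: wins, pays 10, utility 26 - 10 = 16.
Bid 8 instead: wins, pays 6, utility 26 - 6 = 20.
Since 20 > 16, bidding 8 is strictly better here, so truthful bidding is not dominant.

No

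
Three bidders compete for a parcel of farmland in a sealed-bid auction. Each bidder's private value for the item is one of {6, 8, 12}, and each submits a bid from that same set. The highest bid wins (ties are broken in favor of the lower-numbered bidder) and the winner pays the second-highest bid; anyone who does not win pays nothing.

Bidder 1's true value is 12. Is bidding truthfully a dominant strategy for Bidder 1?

Yes

Check each profile of the others' bids and compare truth against every alternative bid.
Others bid (6, 6): truth gives 6, best alternative gives 6.
Others bid (6, 8): truth gives 4, best alternative gives 4.
Others bid (8, 6): truth gives 4, best alternative gives 4.
Others bid (8, 8): truth gives 4, best alternative gives 4.
Others bid (6, 12): truth gives 0, best alternative gives 0.
Others bid (8, 12): truth gives 0, best alternative gives 0.
(Remaining 3 profiles checked similarly; truth is weakly best in each.)
In every case the truthful bid is at least as good as any alternative, so it is a dominant strategy.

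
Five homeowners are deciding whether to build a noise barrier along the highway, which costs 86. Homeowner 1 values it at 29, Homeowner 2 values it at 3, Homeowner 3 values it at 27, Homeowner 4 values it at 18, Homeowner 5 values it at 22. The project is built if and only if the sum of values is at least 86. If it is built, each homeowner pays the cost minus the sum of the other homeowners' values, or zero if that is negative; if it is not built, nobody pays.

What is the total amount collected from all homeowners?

Total value 99 ≥ cost 86, so it is built.
Homeowner 1: others sum to 70; max(0, 86 - 70) = 16.
Homeowner 2: others sum to 96; max(0, 86 - 96) = 0.
Homeowner 3: others sum to 72; max(0, 86 - 72) = 14.
Homeowner 4: others sum to 81; max(0, 86 - 81) = 5.
Homeowner 5: others sum to 77; max(0, 86 - 77) = 9.
Total collected = 16 + 0 + 14 + 5 + 9 = 44.

44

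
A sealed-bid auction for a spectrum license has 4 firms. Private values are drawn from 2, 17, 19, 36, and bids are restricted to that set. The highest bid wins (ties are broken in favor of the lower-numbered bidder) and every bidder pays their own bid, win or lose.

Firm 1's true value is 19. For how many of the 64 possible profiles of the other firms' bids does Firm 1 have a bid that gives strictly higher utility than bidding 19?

45

Others bid (2, 2, 2): truth gives 0; bid 2 gives 17 > 0. Violating.
Others bid (2, 2, 17): truth gives 0; bid 17 gives 2 > 0. Violating.
Others bid (2, 2, 36): truth gives -19; bid 2 gives -2 > -19. Violating.
Others bid (2, 17, 2): truth gives 0; bid 17 gives 2 > 0. Violating.
Others bid (2, 2, 19): truth gives 0; no alternative beats it.
Others bid (2, 17, 19): truth gives 0; no alternative beats it.
(Checking all 64 profiles: 45 have a profitable deviation, 19 do not.)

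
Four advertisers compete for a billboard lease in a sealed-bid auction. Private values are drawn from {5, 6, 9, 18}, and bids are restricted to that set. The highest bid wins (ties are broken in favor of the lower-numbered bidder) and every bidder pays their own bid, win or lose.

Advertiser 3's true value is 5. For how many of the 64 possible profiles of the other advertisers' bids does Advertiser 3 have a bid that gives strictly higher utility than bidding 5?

Others bid (5, 5, 5): truth gives -5; bid 6 gives -1 > -5. Violating.
Others bid (5, 5, 6): truth gives -5; bid 6 gives -1 > -5. Violating.
Others bid (5, 5, 9): truth gives -5; bid 9 gives -4 > -5. Violating.
Others bid (5, 6, 5): truth gives -5; bid 9 gives -4 > -5. Violating.
Others bid (5, 5, 18): truth gives -5; no alternative beats it.
Others bid (5, 6, 18): truth gives -5; no alternative beats it.
(Checking all 64 profiles: 12 have a profitable deviation, 52 do not.)

12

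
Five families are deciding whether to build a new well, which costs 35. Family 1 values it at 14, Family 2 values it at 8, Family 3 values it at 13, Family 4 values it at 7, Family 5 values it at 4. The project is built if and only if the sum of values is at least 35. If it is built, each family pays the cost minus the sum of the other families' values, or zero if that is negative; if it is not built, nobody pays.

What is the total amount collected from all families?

5

Total value 46 ≥ cost 35, so it is built.
Family 1: others sum to 32; max(0, 35 - 32) = 3.
Family 2: others sum to 38; max(0, 35 - 38) = 0.
Family 3: others sum to 33; max(0, 35 - 33) = 2.
Family 4: others sum to 39; max(0, 35 - 39) = 0.
Family 5: others sum to 42; max(0, 35 - 42) = 0.
Total collected = 3 + 0 + 2 + 0 + 0 = 5.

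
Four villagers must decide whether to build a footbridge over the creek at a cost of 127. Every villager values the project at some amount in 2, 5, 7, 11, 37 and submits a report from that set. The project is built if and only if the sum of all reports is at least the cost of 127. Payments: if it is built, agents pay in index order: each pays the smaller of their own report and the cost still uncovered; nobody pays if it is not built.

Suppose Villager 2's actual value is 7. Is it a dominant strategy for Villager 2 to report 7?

Check each profile of the others' reports and compare truth against every alternative report.
Others report (2, 2, 2): truth gives 0, best alternative gives 0.
Others report (2, 2, 5): truth gives 0, best alternative gives 0.
Others report (2, 2, 7): truth gives 0, best alternative gives 0.
Others report (2, 2, 11): truth gives 0, best alternative gives 0.
Others report (2, 2, 37): truth gives 0, best alternative gives 0.
Others report (2, 5, 2): truth gives 0, best alternative gives 0.
(Remaining 119 profiles checked similarly; truth is weakly best in each.)
In every case the truthful report is at least as good as any alternative, so it is a dominant strategy.

Yes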